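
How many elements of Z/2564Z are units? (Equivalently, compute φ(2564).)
Z/2564Z has φ(2564) = 1280 units

An element a ∈ Z/2564Z is a unit iff gcd(a, 2564) = 1, so the number of units is φ(2564). φ is multiplicative, with φ(p^e) = p^e − p^(e−1). Factorise 2564 = 2^2 · 641. Then
  φ(2564) = (2^2 − 2^1) · (641 − 1) = 2 · 640 = 1280.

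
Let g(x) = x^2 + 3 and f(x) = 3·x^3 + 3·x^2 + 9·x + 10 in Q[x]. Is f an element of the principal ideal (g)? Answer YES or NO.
NO

In Q[x] the ideal (g) consists of all multiples of g, so f ∈ (g) iff g | f, i.e. iff the remainder of f on division by g is 0. Divide f by g (g is monic, so eliminate the leading term of the running remainder at each step):
  leading term 3·x^3: subtract (3·x)·g(x) = 3·x^3 + 9·x, leaving 3·x^2 + 10
  leading term 3·x^2: subtract (3)·g(x) = 3·x^2 + 9, leaving 1
The remainder r(x) = 1 ≠ 0 (and deg r < deg g), so g ∤ f, i.e. f ∉ (g).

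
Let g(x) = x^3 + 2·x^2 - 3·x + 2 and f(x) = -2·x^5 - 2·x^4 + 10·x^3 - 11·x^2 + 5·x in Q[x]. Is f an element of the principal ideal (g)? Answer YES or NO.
NO

In Q[x] the ideal (g) consists of all multiples of g, so f ∈ (g) iff g | f, i.e. iff the remainder of f on division by g is 0. Divide f by g (g is monic, so eliminate the leading term of the running remainder at each step):
  leading term -2·x^5: subtract (-2·x^2)·g(x) = -2·x^5 - 4·x^4 + 6·x^3 - 4·x^2, leaving 2·x^4 + 4·x^3 - 7·x^2 + 5·x
  leading term 2·x^4: subtract (2·x)·g(x) = 2·x^4 + 4·x^3 - 6·x^2 + 4·x, leaving -x^2 + x
The remainder r(x) = -x^2 + x ≠ 0 (and deg r < deg g), so g ∤ f, i.e. f ∉ (g).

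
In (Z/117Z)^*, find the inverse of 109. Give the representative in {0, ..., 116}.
109^(−1) ≡ 73 (mod 117)

Apply the extended Euclidean algorithm to (117, 109), tracking rows (r, s, t) with s·117 + t·109 = r. Each division r_prev = q·r_cur + r_new produces the new row as (previous row) − q·(current row):
  row A: (117, 1, 0)   [1·117 + 0·109 = 117]
  row B: (109, 0, 1)   [0·117 + 1·109 = 109]
  117 = 1·109 + 8   → row C = row A − 1·row B = (8, 1, −1)   [check: 1·117 − 1·109 = 8]
  109 = 13·8 + 5   → row D = row B − 13·row C = (5, −13, 14)   [check: −13·117 + 14·109 = 5]
  8 = 1·5 + 3   → row E = row C − 1·row D = (3, 14, −15)   [check: 14·117 − 15·109 = 3]
  5 = 1·3 + 2   → row F = row D − 1·row E = (2, −27, 29)   [check: −27·117 + 29·109 = 2]
  3 = 1·2 + 1   → row G = row E − 1·row F = (1, 41, −44)   [check: 41·117 − 44·109 = 1]
  2 = 2·1 + 0   → remainder 0, stop. gcd = 1 (last nonzero row G).
The gcd is 1, so 109 is invertible mod 117. The last nonzero row gives 41·117 − 44·109 = 1, so t = −44. So 109^(−1) ≡ −44 ≡ 73 (mod 117). Verify: 109 · 73 = 7957 ≡ 1 (mod 117). ✓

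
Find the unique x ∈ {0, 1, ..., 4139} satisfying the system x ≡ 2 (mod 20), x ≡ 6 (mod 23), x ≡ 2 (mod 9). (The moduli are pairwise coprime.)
The moduli 20, 23, 9 are pairwise coprime, so by the CRT there is a unique solution mod 20·23·9 = 4140.
Solve by successive substitution. Start with x ≡ 2 (mod 20).
  Combine with x ≡ 6 (mod 23): write x = 2 + 20·t and require 2 + 20·t ≡ 6 (mod 23), i.e. 20·t ≡ 6 − 2 ≡ 4 (mod 23). Since 20^(−1) ≡ 15 (mod 23), t ≡ 15·4 ≡ 14 (mod 23). So x ≡ 2 + 20·14 = 282 (mod 460).
  Combine with x ≡ 2 (mod 9): write x = 282 + 460·t and require 282 + 460·t ≡ 2 (mod 9), i.e. 460·t ≡ 2 − 282 ≡ 8 (mod 9). Since 460^(−1) ≡ 1 (mod 9) (460 ≡ 1 (mod 9)), t ≡ 1·8 ≡ 8 (mod 9). So x ≡ 282 + 460·8 = 3962 (mod 4140).
Unique solution in [0, 4140): x = 3962.

Final answer: x ≡ 3962 (mod 4140); the representative in [0, 4140) is 3962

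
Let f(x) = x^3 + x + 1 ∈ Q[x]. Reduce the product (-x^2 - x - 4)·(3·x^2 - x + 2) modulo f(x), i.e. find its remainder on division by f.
First multiply in Q[x] without reducing: a · b = -3·x^4 - 2·x^3 - 13·x^2 + 2·x - 8. Now divide by f(x) = x^3 + x + 1, eliminating the leading term at each step:
  leading term -3·x^4: subtract (-3·x)·f(x) = -3·x^4 - 3·x^2 - 3·x, leaving -2·x^3 - 10·x^2 + 5·x - 8
  leading term -2·x^3: subtract (-2)·f(x) = -2·x^3 - 2·x - 2, leaving -10·x^2 + 7·x - 6
The degree is now < 3, so this is the remainder. Hence a · b ≡ -10·x^2 + 7·x - 6 in Q[x]/(f).

Final answer: a · b ≡ -10·x^2 + 7·x - 6 (mod f(x))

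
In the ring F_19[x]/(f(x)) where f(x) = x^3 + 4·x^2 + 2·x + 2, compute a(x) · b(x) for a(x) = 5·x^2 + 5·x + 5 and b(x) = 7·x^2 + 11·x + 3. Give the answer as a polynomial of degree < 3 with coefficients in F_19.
a · b ≡ 7·x^2 + 5·x + 1 (mod f(x))

Multiply as integer polynomials: a · b = 35·x^4 + 90·x^3 + 105·x^2 + 70·x + 15. Reducing coefficients mod 19: a · b ≡ 16·x^4 + 14·x^3 + 10·x^2 + 13·x + 15. Now divide by f(x) = x^3 + 4·x^2 + 2·x + 2 in F_19[x], eliminating the leading term at each step:
  leading term 16·x^4: subtract (16·x)·f(x) = 16·x^4 + 7·x^3 + 13·x^2 + 13·x, leaving 7·x^3 + 16·x^2 + 15 (coefficients mod 19)
  leading term 7·x^3: subtract (7)·f(x) = 7·x^3 + 9·x^2 + 14·x + 14, leaving 7·x^2 + 5·x + 1 (coefficients mod 19)
The degree is now < 3, so this is the remainder. Hence a · b ≡ 7·x^2 + 5·x + 1 in F_19[x]/(f).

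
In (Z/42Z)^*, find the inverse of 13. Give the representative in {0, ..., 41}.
Apply the extended Euclidean algorithm to (42, 13), tracking rows (r, s, t) with s·42 + t·13 = r. Each division r_prev = q·r_cur + r_new produces the new row as (previous row) − q·(current row):
  row A: (42, 1, 0)   [1·42 + 0·13 = 42]
  row B: (13, 0, 1)   [0·42 + 1·13 = 13]
  42 = 3·13 + 3   → row C = row A − 3·row B = (3, 1, −3)   [check: 1·42 − 3·13 = 3]
  13 = 4·3 + 1   → row D = row B − 4·row C = (1, −4, 13)   [check: −4·42 + 13·13 = 1]
  3 = 3·1 + 0   → remainder 0, stop. gcd = 1 (last nonzero row D).
The gcd is 1, so 13 is invertible mod 42. The last nonzero row gives −4·42 + 13·13 = 1, so t = 13. So 13^(−1) ≡ 13 (mod 42). Verify: 13 · 13 = 169 ≡ 1 (mod 42). ✓

Final answer: 13^(−1) ≡ 13 (mod 42)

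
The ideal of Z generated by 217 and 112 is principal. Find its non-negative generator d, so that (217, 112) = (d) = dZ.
(217, 112) = (7); d = 7

In the PID Z, (a, b) is generated by gcd(a, b). Compute gcd(217, 112) with the extended Euclidean algorithm, tracking rows (r, s, t) with s·217 + t·112 = r:
  row A: (217, 1, 0)   [1·217 + 0·112 = 217]
  row B: (112, 0, 1)   [0·217 + 1·112 = 112]
  217 = 1·112 + 105   → row C = row A − 1·row B = (105, 1, −1)   [check: 1·217 − 1·112 = 105]
  112 = 1·105 + 7   → row D = row B − 1·row C = (7, −1, 2)   [check: −1·217 + 2·112 = 7]
  105 = 15·7 + 0   → remainder 0, stop. gcd = 7 (last nonzero row D).
So gcd(217, 112) = 7, with Bézout identity −1·217 + 2·112 = 7. Containment (⊇): the Bézout identity exhibits 7 as an element of (217, 112), giving (7) ⊆ (217, 112). Containment (⊆): since 7 | 217 and 7 | 112 (217 = 7·31, 112 = 7·16), every Z-linear combination of 217 and 112 is divisible by 7, so (217, 112) ⊆ (7). Therefore (217, 112) = (7), d = 7.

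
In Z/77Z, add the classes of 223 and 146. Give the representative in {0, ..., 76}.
61

Reduce the summands first: 223 ≡ 69, 146 ≡ 69 (mod 77), so 223 + 146 ≡ 69 + 69 (mod 77). 69 + 69 = 138; 138 = 1·77 + 61, so (223 + 146) mod 77 = 61.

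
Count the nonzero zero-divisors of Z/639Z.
In Z/639Z each nonzero element is either a unit (gcd with 639 is 1) or a zero-divisor (gcd > 1). The number of units is φ(639): factorise 639 = 3^2 · 71, so φ(639) = (3^2 − 3^1) · (71 − 1) = 6 · 70 = 420. The nonzero elements number 639 − 1 = 638. Hence the nonzero zero-divisors number 638 − 420 = 218.

Final answer: Z/639Z has 218 nonzero zero-divisors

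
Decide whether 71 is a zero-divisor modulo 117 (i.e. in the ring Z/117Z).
gcd(71, 117) = 1, so 71 is a unit in Z/117Z (it has a multiplicative inverse). A unit cannot be a zero-divisor: if 71·b ≡ 0 then multiplying both sides by 71^(−1) gives b ≡ 0. So 71 is not a zero-divisor.

Final answer: NO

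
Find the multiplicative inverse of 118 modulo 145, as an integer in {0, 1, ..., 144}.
Apply the extended Euclidean algorithm to (145, 118), tracking rows (r, s, t) with s·145 + t·118 = r. Each division r_prev = q·r_cur + r_new produces the new row as (previous row) − q·(current row):
  row A: (145, 1, 0)   [1·145 + 0·118 = 145]
  row B: (118, 0, 1)   [0·145 + 1·118 = 118]
  145 = 1·118 + 27   → row C = row A − 1·row B = (27, 1, −1)   [check: 1·145 − 1·118 = 27]
  118 = 4·27 + 10   → row D = row B − 4·row C = (10, −4, 5)   [check: −4·145 + 5·118 = 10]
  27 = 2·10 + 7   → row E = row C − 2·row D = (7, 9, −11)   [check: 9·145 − 11·118 = 7]
  10 = 1·7 + 3   → row F = row D − 1·row E = (3, −13, 16)   [check: −13·145 + 16·118 = 3]
  7 = 2·3 + 1   → row G = row E − 2·row F = (1, 35, −43)   [check: 35·145 − 43·118 = 1]
  3 = 3·1 + 0   → remainder 0, stop. gcd = 1 (last nonzero row G).
The gcd is 1, so 118 is invertible mod 145. The last nonzero row gives 35·145 − 43·118 = 1, so t = −43. So 118^(−1) ≡ −43 ≡ 102 (mod 145). Verify: 118 · 102 = 12036 ≡ 1 (mod 145). ✓

Final answer: 118^(−1) ≡ 102 (mod 145)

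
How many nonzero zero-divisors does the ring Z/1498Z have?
Z/1498Z has 861 nonzero zero-divisors

In Z/1498Z each nonzero element is either a unit (gcd with 1498 is 1) or a zero-divisor (gcd > 1). The number of units is φ(1498): factorise 1498 = 2 · 7 · 107, so φ(1498) = (2 − 1) · (7 − 1) · (107 − 1) = 1 · 6 · 106 = 636. The nonzero elements number 1498 − 1 = 1497. Hence the nonzero zero-divisors number 1497 − 636 = 861.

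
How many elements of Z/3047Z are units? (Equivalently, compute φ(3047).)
Z/3047Z has φ(3047) = 2760 units

An element a ∈ Z/3047Z is a unit iff gcd(a, 3047) = 1, so the number of units is φ(3047). φ is multiplicative, with φ(p^e) = p^e − p^(e−1). Factorise 3047 = 11 · 277. Then
  φ(3047) = (11 − 1) · (277 − 1) = 10 · 276 = 2760.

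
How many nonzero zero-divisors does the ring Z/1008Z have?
In Z/1008Z each nonzero element is either a unit (gcd with 1008 is 1) or a zero-divisor (gcd > 1). The number of units is φ(1008): factorise 1008 = 2^4 · 3^2 · 7, so φ(1008) = (2^4 − 2^3) · (3^2 − 3^1) · (7 − 1) = 8 · 6 · 6 = 288. The nonzero elements number 1008 − 1 = 1007. Hence the nonzero zero-divisors number 1007 − 288 = 719.

Final answer: Z/1008Z has 719 nonzero zero-divisors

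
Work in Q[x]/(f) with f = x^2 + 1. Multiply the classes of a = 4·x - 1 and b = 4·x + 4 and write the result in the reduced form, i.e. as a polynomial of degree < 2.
a · b ≡ 12·x - 20 (mod f(x))

First multiply in Q[x] without reducing: a · b = 16·x^2 + 12·x - 4. Now divide by f(x) = x^2 + 1, eliminating the leading term at each step:
  leading term 16·x^2: subtract (16)·f(x) = 16·x^2 + 16, leaving 12·x - 20
The degree is now < 2, so this is the remainder. Hence a · b ≡ 12·x - 20 in Q[x]/(f).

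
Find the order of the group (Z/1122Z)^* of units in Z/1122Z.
(Z/1122Z)^* consists of the classes a with gcd(a, 1122) = 1, so its order is φ(1122). φ is multiplicative, with φ(p^e) = p^e − p^(e−1). Factorise 1122 = 2 · 3 · 11 · 17. Then
  φ(1122) = (2 − 1) · (3 − 1) · (11 − 1) · (17 − 1) = 1 · 2 · 10 · 16 = 320.
Thus |(Z/1122Z)^*| = 320.

Final answer: |(Z/1122Z)^*| = 320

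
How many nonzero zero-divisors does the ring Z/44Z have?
Z/44Z has 23 nonzero zero-divisors

In Z/44Z each nonzero element is either a unit (gcd with 44 is 1) or a zero-divisor (gcd > 1). The number of units is φ(44): factorise 44 = 2^2 · 11, so φ(44) = (2^2 − 2^1) · (11 − 1) = 2 · 10 = 20. The nonzero elements number 44 − 1 = 43. Hence the nonzero zero-divisors number 43 − 20 = 23.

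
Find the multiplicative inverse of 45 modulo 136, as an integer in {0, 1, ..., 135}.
Apply the extended Euclidean algorithm to (136, 45), tracking rows (r, s, t) with s·136 + t·45 = r. Each division r_prev = q·r_cur + r_new produces the new row as (previous row) − q·(current row):
  row A: (136, 1, 0)   [1·136 + 0·45 = 136]
  row B: (45, 0, 1)   [0·136 + 1·45 = 45]
  136 = 3·45 + 1   → row C = row A − 3·row B = (1, 1, −3)   [check: 1·136 − 3·45 = 1]
  45 = 45·1 + 0   → remainder 0, stop. gcd = 1 (last nonzero row C).
The gcd is 1, so 45 is invertible mod 136. The last nonzero row gives 1·136 − 3·45 = 1, so t = −3. So 45^(−1) ≡ −3 ≡ 133 (mod 136). Verify: 45 · 133 = 5985 ≡ 1 (mod 136). ✓

Final answer: 45^(−1) ≡ 133 (mod 136)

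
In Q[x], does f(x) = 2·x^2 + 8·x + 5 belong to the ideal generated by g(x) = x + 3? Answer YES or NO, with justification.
NO

In Q[x] the ideal (g) consists of all multiples of g, so f ∈ (g) iff g | f, i.e. iff the remainder of f on division by g is 0. Divide f by g (g is monic, so eliminate the leading term of the running remainder at each step):
  leading term 2·x^2: subtract (2·x)·g(x) = 2·x^2 + 6·x, leaving 2·x + 5
  leading term 2·x: subtract (2)·g(x) = 2·x + 6, leaving -1
The remainder r(x) = -1 ≠ 0 (and deg r < deg g), so g ∤ f, i.e. f ∉ (g).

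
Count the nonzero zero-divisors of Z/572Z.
In Z/572Z each nonzero element is either a unit (gcd with 572 is 1) or a zero-divisor (gcd > 1). The number of units is φ(572): factorise 572 = 2^2 · 11 · 13, so φ(572) = (2^2 − 2^1) · (11 − 1) · (13 − 1) = 2 · 10 · 12 = 240. The nonzero elements number 572 − 1 = 571. Hence the nonzero zero-divisors number 571 − 240 = 331.

Final answer: Z/572Z has 331 nonzero zero-divisors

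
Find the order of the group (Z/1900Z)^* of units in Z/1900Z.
|(Z/1900Z)^*| = 720

(Z/1900Z)^* consists of the classes a with gcd(a, 1900) = 1, so its order is φ(1900). φ is multiplicative, with φ(p^e) = p^e − p^(e−1). Factorise 1900 = 2^2 · 5^2 · 19. Then
  φ(1900) = (2^2 − 2^1) · (5^2 − 5^1) · (19 − 1) = 2 · 20 · 18 = 720.
Thus |(Z/1900Z)^*| = 720.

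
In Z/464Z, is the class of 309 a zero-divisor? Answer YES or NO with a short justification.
gcd(309, 464) = 1, so 309 is a unit in Z/464Z (it has a multiplicative inverse). A unit cannot be a zero-divisor: if 309·b ≡ 0 then multiplying both sides by 309^(−1) gives b ≡ 0. So 309 is not a zero-divisor.

Final answer: NO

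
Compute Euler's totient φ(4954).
φ is multiplicative, with φ(p^e) = p^e − p^(e−1). Factorise 4954 = 2 · 2477. Then
  φ(4954) = (2 − 1) · (2477 − 1) = 1 · 2476 = 2476.

Final answer: φ(4954) = 2476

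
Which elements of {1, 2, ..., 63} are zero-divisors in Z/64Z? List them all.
nonzero zero-divisors of Z/64Z = {2, 4, 6, 8, 10, 12, 14, 16, 18, 20, 22, 24, 26, 28, 30, 32, 34, 36, 38, 40, 42, 44, 46, 48, 50, 52, 54, 56, 58, 60, 62}

An element a ∈ Z/64Z (with a ≠ 0) is a zero-divisor iff gcd(a, 64) > 1 (because a is a unit precisely when gcd(a, n) = 1, and in Z/nZ every nonzero, non-unit element is a zero-divisor). Scan a = 1, ..., 63 and keep those with gcd(a, 64) > 1:
  gcd(2, 64) = 2, gcd(4, 64) = 4, gcd(6, 64) = 2, gcd(8, 64) = 8, gcd(10, 64) = 2, gcd(12, 64) = 4, gcd(14, 64) = 2, gcd(16, 64) = 16, gcd(18, 64) = 2, gcd(20, 64) = 4, gcd(22, 64) = 2, gcd(24, 64) = 8, gcd(26, 64) = 2, gcd(28, 64) = 4, gcd(30, 64) = 2, gcd(32, 64) = 32, gcd(34, 64) = 2, gcd(36, 64) = 4, gcd(38, 64) = 2, gcd(40, 64) = 8, gcd(42, 64) = 2, gcd(44, 64) = 4, gcd(46, 64) = 2, gcd(48, 64) = 16, gcd(50, 64) = 2, gcd(52, 64) = 4, gcd(54, 64) = 2, gcd(56, 64) = 8, gcd(58, 64) = 2, gcd(60, 64) = 4, gcd(62, 64) = 2.
All other a ∈ {1, ..., 63} have gcd(a, 64) = 1 and are units. So the nonzero zero-divisors are exactly the 31 values of a appearing in this scan.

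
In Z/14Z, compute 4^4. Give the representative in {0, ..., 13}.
Use repeated squaring. Binary(4) = 100. Walk through the bits of the exponent 4 left-to-right: at each bit after the leading one, square the running value, then multiply by 4 if the bit is 1 (always reducing mod 14):
  bit 1 = 1 (leading): start with 4.
  bit 2 = 0: square 4^2 = 16 ≡ 2 (mod 14).
  bit 3 = 0: square 2^2 = 4 (mod 14).
Final value: 4^4 ≡ 4 (mod 14).

Final answer: 4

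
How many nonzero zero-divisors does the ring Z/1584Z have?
In Z/1584Z each nonzero element is either a unit (gcd with 1584 is 1) or a zero-divisor (gcd > 1). The number of units is φ(1584): factorise 1584 = 2^4 · 3^2 · 11, so φ(1584) = (2^4 − 2^3) · (3^2 − 3^1) · (11 − 1) = 8 · 6 · 10 = 480. The nonzero elements number 1584 − 1 = 1583. Hence the nonzero zero-divisors number 1583 − 480 = 1103.

Final answer: Z/1584Z has 1103 nonzero zero-divisors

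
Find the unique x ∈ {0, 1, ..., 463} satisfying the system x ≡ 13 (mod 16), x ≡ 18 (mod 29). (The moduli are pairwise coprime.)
x ≡ 221 (mod 464); the representative in [0, 464) is 221

The moduli 16, 29 are pairwise coprime, so by the CRT there is a unique solution mod 16·29 = 464.
Solve by successive substitution. Start with x ≡ 13 (mod 16).
  Combine with x ≡ 18 (mod 29): write x = 13 + 16·t and require 13 + 16·t ≡ 18 (mod 29), i.e. 16·t ≡ 18 − 13 ≡ 5 (mod 29). Since 16^(−1) ≡ 20 (mod 29), t ≡ 20·5 ≡ 13 (mod 29). So x ≡ 13 + 16·13 = 221 (mod 464).
Unique solution in [0, 464): x = 221.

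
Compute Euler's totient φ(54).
φ is multiplicative, with φ(p^e) = p^e − p^(e−1). Factorise 54 = 2 · 3^3. Then
  φ(54) = (2 − 1) · (3^3 − 3^2) = 1 · 18 = 18.

Final answer: φ(54) = 18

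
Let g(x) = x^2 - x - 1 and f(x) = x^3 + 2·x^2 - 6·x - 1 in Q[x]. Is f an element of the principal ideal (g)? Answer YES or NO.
In Q[x] the ideal (g) consists of all multiples of g, so f ∈ (g) iff g | f, i.e. iff the remainder of f on division by g is 0. Divide f by g (g is monic, so eliminate the leading term of the running remainder at each step):
  leading term x^3: subtract (x)·g(x) = x^3 - x^2 - x, leaving 3·x^2 - 5·x - 1
  leading term 3·x^2: subtract (3)·g(x) = 3·x^2 - 3·x - 3, leaving 2 - 2·x
The remainder r(x) = 2 - 2·x ≠ 0 (and deg r < deg g), so g ∤ f, i.e. f ∉ (g).

Final answer: NO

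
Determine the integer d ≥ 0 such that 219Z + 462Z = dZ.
(219, 462) = (3); d = 3

In the PID Z, (a, b) is generated by gcd(a, b). Compute gcd(462, 219) with the extended Euclidean algorithm, tracking rows (r, s, t) with s·462 + t·219 = r:
  row A: (462, 1, 0)   [1·462 + 0·219 = 462]
  row B: (219, 0, 1)   [0·462 + 1·219 = 219]
  462 = 2·219 + 24   → row C = row A − 2·row B = (24, 1, −2)   [check: 1·462 − 2·219 = 24]
  219 = 9·24 + 3   → row D = row B − 9·row C = (3, −9, 19)   [check: −9·462 + 19·219 = 3]
  24 = 8·3 + 0   → remainder 0, stop. gcd = 3 (last nonzero row D).
So gcd(219, 462) = 3, with Bézout identity −9·462 + 19·219 = 3. Containment (⊇): the Bézout identity exhibits 3 as an element of (219, 462), giving (3) ⊆ (219, 462). Containment (⊆): since 3 | 219 and 3 | 462 (219 = 3·73, 462 = 3·154), every Z-linear combination of 219 and 462 is divisible by 3, so (219, 462) ⊆ (3). Therefore (219, 462) = (3), d = 3.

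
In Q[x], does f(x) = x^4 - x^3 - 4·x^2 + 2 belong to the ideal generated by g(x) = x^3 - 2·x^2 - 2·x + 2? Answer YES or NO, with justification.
YES

In Q[x] the ideal (g) consists of all multiples of g, so f ∈ (g) iff g | f, i.e. iff the remainder of f on division by g is 0. Divide f by g (g is monic, so eliminate the leading term of the running remainder at each step):
  leading term x^4: subtract (x)·g(x) = x^4 - 2·x^3 - 2·x^2 + 2·x, leaving x^3 - 2·x^2 - 2·x + 2
  leading term x^3: subtract (1)·g(x) = x^3 - 2·x^2 - 2·x + 2, leaving 0
The remainder is 0, so f(x) = g(x) · h(x) with h(x) = x + 1. Hence g | f, i.e. f ∈ (g).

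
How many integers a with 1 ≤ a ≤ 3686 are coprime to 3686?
The number of a ∈ {1, ..., 3686} with gcd(a, 3686) = 1 is by definition Euler's totient φ(3686). φ is multiplicative, with φ(p^e) = p^e − p^(e−1). Factorise 3686 = 2 · 19 · 97. Then
  φ(3686) = (2 − 1) · (19 − 1) · (97 − 1) = 1 · 18 · 96 = 1728.
So there are 1728 such integers.

Final answer: 1728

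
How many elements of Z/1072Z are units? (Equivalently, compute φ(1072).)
Z/1072Z has φ(1072) = 528 units

An element a ∈ Z/1072Z is a unit iff gcd(a, 1072) = 1, so the number of units is φ(1072). φ is multiplicative, with φ(p^e) = p^e − p^(e−1). Factorise 1072 = 2^4 · 67. Then
  φ(1072) = (2^4 − 2^3) · (67 − 1) = 8 · 66 = 528.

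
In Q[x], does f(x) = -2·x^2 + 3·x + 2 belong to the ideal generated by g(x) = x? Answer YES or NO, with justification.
NO

In Q[x] the ideal (g) consists of all multiples of g, so f ∈ (g) iff g | f, i.e. iff the remainder of f on division by g is 0. Divide f by g (g is monic, so eliminate the leading term of the running remainder at each step):
  leading term -2·x^2: subtract (-2·x)·g(x) = -2·x^2, leaving 3·x + 2
  leading term 3·x: subtract (3)·g(x) = 3·x, leaving 2
The remainder r(x) = 2 ≠ 0 (and deg r < deg g), so g ∤ f, i.e. f ∉ (g).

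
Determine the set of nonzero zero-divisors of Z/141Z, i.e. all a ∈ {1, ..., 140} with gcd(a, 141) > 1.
An element a ∈ Z/141Z (with a ≠ 0) is a zero-divisor iff gcd(a, 141) > 1 (because a is a unit precisely when gcd(a, n) = 1, and in Z/nZ every nonzero, non-unit element is a zero-divisor). Scan a = 1, ..., 140 and keep those with gcd(a, 141) > 1:
  gcd(3, 141) = 3, gcd(6, 141) = 3, gcd(9, 141) = 3, gcd(12, 141) = 3, gcd(15, 141) = 3, gcd(18, 141) = 3, gcd(21, 141) = 3, gcd(24, 141) = 3, gcd(27, 141) = 3, gcd(30, 141) = 3, gcd(33, 141) = 3, gcd(36, 141) = 3, gcd(39, 141) = 3, gcd(42, 141) = 3, gcd(45, 141) = 3, gcd(47, 141) = 47, gcd(48, 141) = 3, gcd(51, 141) = 3, gcd(54, 141) = 3, gcd(57, 141) = 3, gcd(60, 141) = 3, gcd(63, 141) = 3, gcd(66, 141) = 3, gcd(69, 141) = 3, gcd(72, 141) = 3, gcd(75, 141) = 3, gcd(78, 141) = 3, gcd(81, 141) = 3, gcd(84, 141) = 3, gcd(87, 141) = 3, gcd(90, 141) = 3, gcd(93, 141) = 3, gcd(94, 141) = 47, gcd(96, 141) = 3, gcd(99, 141) = 3, gcd(102, 141) = 3, gcd(105, 141) = 3, gcd(108, 141) = 3, gcd(111, 141) = 3, gcd(114, 141) = 3, gcd(117, 141) = 3, gcd(120, 141) = 3, gcd(123, 141) = 3, gcd(126, 141) = 3, gcd(129, 141) = 3, gcd(132, 141) = 3, gcd(135, 141) = 3, gcd(138, 141) = 3.
All other a ∈ {1, ..., 140} have gcd(a, 141) = 1 and are units. So the nonzero zero-divisors are exactly the 48 values of a appearing in this scan.

Final answer: nonzero zero-divisors of Z/141Z = {3, 6, 9, 12, 15, 18, 21, 24, 27, 30, 33, 36, 39, 42, 45, 47, 48, 51, 54, 57, 60, 63, 66, 69, 72, 75, 78, 81, 84, 87, 90, 93, 94, 96, 99, 102, 105, 108, 111, 114, 117, 120, 123, 126, 129, 132, 135, 138}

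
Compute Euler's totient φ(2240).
φ(2240) = 768

φ is multiplicative, with φ(p^e) = p^e − p^(e−1). Factorise 2240 = 2^6 · 5 · 7. Then
  φ(2240) = (2^6 − 2^5) · (5 − 1) · (7 − 1) = 32 · 4 · 6 = 768.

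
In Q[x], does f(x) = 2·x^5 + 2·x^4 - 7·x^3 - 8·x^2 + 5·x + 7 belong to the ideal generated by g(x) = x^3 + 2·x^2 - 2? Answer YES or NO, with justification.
NO

In Q[x] the ideal (g) consists of all multiples of g, so f ∈ (g) iff g | f, i.e. iff the remainder of f on division by g is 0. Divide f by g (g is monic, so eliminate the leading term of the running remainder at each step):
  leading term 2·x^5: subtract (2·x^2)·g(x) = 2·x^5 + 4·x^4 - 4·x^2, leaving -2·x^4 - 7·x^3 - 4·x^2 + 5·x + 7
  leading term -2·x^4: subtract (-2·x)·g(x) = -2·x^4 - 4·x^3 + 4·x, leaving -3·x^3 - 4·x^2 + x + 7
  leading term -3·x^3: subtract (-3)·g(x) = -3·x^3 - 6·x^2 + 6, leaving 2·x^2 + x + 1
The remainder r(x) = 2·x^2 + x + 1 ≠ 0 (and deg r < deg g), so g ∤ f, i.e. f ∉ (g).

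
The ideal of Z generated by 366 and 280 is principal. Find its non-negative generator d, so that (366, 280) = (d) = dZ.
(366, 280) = (2); d = 2

In the PID Z, (a, b) is generated by gcd(a, b). Compute gcd(366, 280) with the extended Euclidean algorithm, tracking rows (r, s, t) with s·366 + t·280 = r:
  row A: (366, 1, 0)   [1·366 + 0·280 = 366]
  row B: (280, 0, 1)   [0·366 + 1·280 = 280]
  366 = 1·280 + 86   → row C = row A − 1·row B = (86, 1, −1)   [check: 1·366 − 1·280 = 86]
  280 = 3·86 + 22   → row D = row B − 3·row C = (22, −3, 4)   [check: −3·366 + 4·280 = 22]
  86 = 3·22 + 20   → row E = row C − 3·row D = (20, 10, −13)   [check: 10·366 − 13·280 = 20]
  22 = 1·20 + 2   → row F = row D − 1·row E = (2, −13, 17)   [check: −13·366 + 17·280 = 2]
  20 = 10·2 + 0   → remainder 0, stop. gcd = 2 (last nonzero row F).
So gcd(366, 280) = 2, with Bézout identity −13·366 + 17·280 = 2. Containment (⊇): the Bézout identity exhibits 2 as an element of (366, 280), giving (2) ⊆ (366, 280). Containment (⊆): since 2 | 366 and 2 | 280 (366 = 2·183, 280 = 2·140), every Z-linear combination of 366 and 280 is divisible by 2, so (366, 280) ⊆ (2). Therefore (366, 280) = (2), d = 2.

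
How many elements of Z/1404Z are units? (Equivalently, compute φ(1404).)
An element a ∈ Z/1404Z is a unit iff gcd(a, 1404) = 1, so the number of units is φ(1404). φ is multiplicative, with φ(p^e) = p^e − p^(e−1). Factorise 1404 = 2^2 · 3^3 · 13. Then
  φ(1404) = (2^2 − 2^1) · (3^3 − 3^2) · (13 − 1) = 2 · 18 · 12 = 432.

Final answer: Z/1404Z has φ(1404) = 432 units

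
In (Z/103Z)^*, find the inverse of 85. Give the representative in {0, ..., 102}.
Apply the extended Euclidean algorithm to (103, 85), tracking rows (r, s, t) with s·103 + t·85 = r. Each division r_prev = q·r_cur + r_new produces the new row as (previous row) − q·(current row):
  row A: (103, 1, 0)   [1·103 + 0·85 = 103]
  row B: (85, 0, 1)   [0·103 + 1·85 = 85]
  103 = 1·85 + 18   → row C = row A − 1·row B = (18, 1, −1)   [check: 1·103 − 1·85 = 18]
  85 = 4·18 + 13   → row D = row B − 4·row C = (13, −4, 5)   [check: −4·103 + 5·85 = 13]
  18 = 1·13 + 5   → row E = row C − 1·row D = (5, 5, −6)   [check: 5·103 − 6·85 = 5]
  13 = 2·5 + 3   → row F = row D − 2·row E = (3, −14, 17)   [check: −14·103 + 17·85 = 3]
  5 = 1·3 + 2   → row G = row E − 1·row F = (2, 19, −23)   [check: 19·103 − 23·85 = 2]
  3 = 1·2 + 1   → row H = row F − 1·row G = (1, −33, 40)   [check: −33·103 + 40·85 = 1]
  2 = 2·1 + 0   → remainder 0, stop. gcd = 1 (last nonzero row H).
The gcd is 1, so 85 is invertible mod 103. The last nonzero row gives −33·103 + 40·85 = 1, so t = 40. So 85^(−1) ≡ 40 (mod 103). Verify: 85 · 40 = 3400 ≡ 1 (mod 103). ✓

Final answer: 85^(−1) ≡ 40 (mod 103)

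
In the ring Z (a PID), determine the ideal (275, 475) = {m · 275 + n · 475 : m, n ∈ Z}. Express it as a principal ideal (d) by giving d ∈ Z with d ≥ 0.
(275, 475) = (25); d = 25

In the PID Z, (a, b) is generated by gcd(a, b). Compute gcd(475, 275) with the extended Euclidean algorithm, tracking rows (r, s, t) with s·475 + t·275 = r:
  row A: (475, 1, 0)   [1·475 + 0·275 = 475]
  row B: (275, 0, 1)   [0·475 + 1·275 = 275]
  475 = 1·275 + 200   → row C = row A − 1·row B = (200, 1, −1)   [check: 1·475 − 1·275 = 200]
  275 = 1·200 + 75   → row D = row B − 1·row C = (75, −1, 2)   [check: −1·475 + 2·275 = 75]
  200 = 2·75 + 50   → row E = row C − 2·row D = (50, 3, −5)   [check: 3·475 − 5·275 = 50]
  75 = 1·50 + 25   → row F = row D − 1·row E = (25, −4, 7)   [check: −4·475 + 7·275 = 25]
  50 = 2·25 + 0   → remainder 0, stop. gcd = 25 (last nonzero row F).
So gcd(275, 475) = 25, with Bézout identity −4·475 + 7·275 = 25. Containment (⊇): the Bézout identity exhibits 25 as an element of (275, 475), giving (25) ⊆ (275, 475). Containment (⊆): since 25 | 275 and 25 | 475 (275 = 25·11, 475 = 25·19), every Z-linear combination of 275 and 475 is divisible by 25, so (275, 475) ⊆ (25). Therefore (275, 475) = (25), d = 25.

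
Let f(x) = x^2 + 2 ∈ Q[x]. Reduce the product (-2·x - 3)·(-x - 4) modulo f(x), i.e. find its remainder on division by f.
First multiply in Q[x] without reducing: a · b = 2·x^2 + 11·x + 12. Now divide by f(x) = x^2 + 2, eliminating the leading term at each step:
  leading term 2·x^2: subtract (2)·f(x) = 2·x^2 + 4, leaving 11·x + 8
The degree is now < 2, so this is the remainder. Hence a · b ≡ 11·x + 8 in Q[x]/(f).

Final answer: a · b ≡ 11·x + 8 (mod f(x))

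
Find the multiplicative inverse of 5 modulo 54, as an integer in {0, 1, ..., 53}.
Apply the extended Euclidean algorithm to (54, 5), tracking rows (r, s, t) with s·54 + t·5 = r. Each division r_prev = q·r_cur + r_new produces the new row as (previous row) − q·(current row):
  row A: (54, 1, 0)   [1·54 + 0·5 = 54]
  row B: (5, 0, 1)   [0·54 + 1·5 = 5]
  54 = 10·5 + 4   → row C = row A − 10·row B = (4, 1, −10)   [check: 1·54 − 10·5 = 4]
  5 = 1·4 + 1   → row D = row B − 1·row C = (1, −1, 11)   [check: −1·54 + 11·5 = 1]
  4 = 4·1 + 0   → remainder 0, stop. gcd = 1 (last nonzero row D).
The gcd is 1, so 5 is invertible mod 54. The last nonzero row gives −1·54 + 11·5 = 1, so t = 11. So 5^(−1) ≡ 11 (mod 54). Verify: 5 · 11 = 55 ≡ 1 (mod 54). ✓

Final answer: 5^(−1) ≡ 11 (mod 54)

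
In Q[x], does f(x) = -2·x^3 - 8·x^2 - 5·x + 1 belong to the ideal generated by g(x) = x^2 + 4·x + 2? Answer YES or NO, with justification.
NO

In Q[x] the ideal (g) consists of all multiples of g, so f ∈ (g) iff g | f, i.e. iff the remainder of f on division by g is 0. Divide f by g (g is monic, so eliminate the leading term of the running remainder at each step):
  leading term -2·x^3: subtract (-2·x)·g(x) = -2·x^3 - 8·x^2 - 4·x, leaving 1 - x
The remainder r(x) = 1 - x ≠ 0 (and deg r < deg g), so g ∤ f, i.e. f ∉ (g).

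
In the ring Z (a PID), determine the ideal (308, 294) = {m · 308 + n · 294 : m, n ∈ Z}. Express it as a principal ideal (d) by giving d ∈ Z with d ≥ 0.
(308, 294) = (14); d = 14

In the PID Z, (a, b) is generated by gcd(a, b). Compute gcd(308, 294) with the extended Euclidean algorithm, tracking rows (r, s, t) with s·308 + t·294 = r:
  row A: (308, 1, 0)   [1·308 + 0·294 = 308]
  row B: (294, 0, 1)   [0·308 + 1·294 = 294]
  308 = 1·294 + 14   → row C = row A − 1·row B = (14, 1, −1)   [check: 1·308 − 1·294 = 14]
  294 = 21·14 + 0   → remainder 0, stop. gcd = 14 (last nonzero row C).
So gcd(308, 294) = 14, with Bézout identity 1·308 − 1·294 = 14. Containment (⊇): the Bézout identity exhibits 14 as an element of (308, 294), giving (14) ⊆ (308, 294). Containment (⊆): since 14 | 308 and 14 | 294 (308 = 14·22, 294 = 14·21), every Z-linear combination of 308 and 294 is divisible by 14, so (308, 294) ⊆ (14). Therefore (308, 294) = (14), d = 14.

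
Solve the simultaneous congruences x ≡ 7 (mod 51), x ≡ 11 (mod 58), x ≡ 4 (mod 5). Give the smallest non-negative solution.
The moduli 51, 58, 5 are pairwise coprime, so by the CRT there is a unique solution mod 51·58·5 = 14790.
Solve by successive substitution. Start with x ≡ 7 (mod 51).
  Combine with x ≡ 11 (mod 58): write x = 7 + 51·t and require 7 + 51·t ≡ 11 (mod 58), i.e. 51·t ≡ 11 − 7 ≡ 4 (mod 58). Since 51^(−1) ≡ 33 (mod 58), t ≡ 33·4 ≡ 16 (mod 58). So x ≡ 7 + 51·16 = 823 (mod 2958).
  Combine with x ≡ 4 (mod 5): write x = 823 + 2958·t and require 823 + 2958·t ≡ 4 (mod 5), i.e. 2958·t ≡ 4 − 823 ≡ 1 (mod 5). Since 2958^(−1) ≡ 2 (mod 5) (2958 ≡ 3 (mod 5)), t ≡ 2·1 ≡ 2 (mod 5). So x ≡ 823 + 2958·2 = 6739 (mod 14790).
Unique solution in [0, 14790): x = 6739.

Final answer: x ≡ 6739 (mod 14790); the representative in [0, 14790) is 6739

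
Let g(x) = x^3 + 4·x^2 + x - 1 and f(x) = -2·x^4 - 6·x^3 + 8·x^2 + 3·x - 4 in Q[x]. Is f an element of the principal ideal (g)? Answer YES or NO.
In Q[x] the ideal (g) consists of all multiples of g, so f ∈ (g) iff g | f, i.e. iff the remainder of f on division by g is 0. Divide f by g (g is monic, so eliminate the leading term of the running remainder at each step):
  leading term -2·x^4: subtract (-2·x)·g(x) = -2·x^4 - 8·x^3 - 2·x^2 + 2·x, leaving 2·x^3 + 10·x^2 + x - 4
  leading term 2·x^3: subtract (2)·g(x) = 2·x^3 + 8·x^2 + 2·x - 2, leaving 2·x^2 - x - 2
The remainder r(x) = 2·x^2 - x - 2 ≠ 0 (and deg r < deg g), so g ∤ f, i.e. f ∉ (g).

Final answer: NO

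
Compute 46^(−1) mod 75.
Apply the extended Euclidean algorithm to (75, 46), tracking rows (r, s, t) with s·75 + t·46 = r. Each division r_prev = q·r_cur + r_new produces the new row as (previous row) − q·(current row):
  row A: (75, 1, 0)   [1·75 + 0·46 = 75]
  row B: (46, 0, 1)   [0·75 + 1·46 = 46]
  75 = 1·46 + 29   → row C = row A − 1·row B = (29, 1, −1)   [check: 1·75 − 1·46 = 29]
  46 = 1·29 + 17   → row D = row B − 1·row C = (17, −1, 2)   [check: −1·75 + 2·46 = 17]
  29 = 1·17 + 12   → row E = row C − 1·row D = (12, 2, −3)   [check: 2·75 − 3·46 = 12]
  17 = 1·12 + 5   → row F = row D − 1·row E = (5, −3, 5)   [check: −3·75 + 5·46 = 5]
  12 = 2·5 + 2   → row G = row E − 2·row F = (2, 8, −13)   [check: 8·75 − 13·46 = 2]
  5 = 2·2 + 1   → row H = row F − 2·row G = (1, −19, 31)   [check: −19·75 + 31·46 = 1]
  2 = 2·1 + 0   → remainder 0, stop. gcd = 1 (last nonzero row H).
The gcd is 1, so 46 is invertible mod 75. The last nonzero row gives −19·75 + 31·46 = 1, so t = 31. So 46^(−1) ≡ 31 (mod 75). Verify: 46 · 31 = 1426 ≡ 1 (mod 75). ✓

Final answer: 46^(−1) ≡ 31 (mod 75)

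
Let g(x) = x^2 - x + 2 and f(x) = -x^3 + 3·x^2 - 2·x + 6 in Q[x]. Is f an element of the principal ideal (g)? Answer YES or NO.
In Q[x] the ideal (g) consists of all multiples of g, so f ∈ (g) iff g | f, i.e. iff the remainder of f on division by g is 0. Divide f by g (g is monic, so eliminate the leading term of the running remainder at each step):
  leading term -x^3: subtract (-x)·g(x) = -x^3 + x^2 - 2·x, leaving 2·x^2 + 6
  leading term 2·x^2: subtract (2)·g(x) = 2·x^2 - 2·x + 4, leaving 2·x + 2
The remainder r(x) = 2·x + 2 ≠ 0 (and deg r < deg g), so g ∤ f, i.e. f ∉ (g).

Final answer: NO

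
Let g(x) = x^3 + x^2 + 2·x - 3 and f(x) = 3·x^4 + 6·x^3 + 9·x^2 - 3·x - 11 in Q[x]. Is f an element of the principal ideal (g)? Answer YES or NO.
NO

In Q[x] the ideal (g) consists of all multiples of g, so f ∈ (g) iff g | f, i.e. iff the remainder of f on division by g is 0. Divide f by g (g is monic, so eliminate the leading term of the running remainder at each step):
  leading term 3·x^4: subtract (3·x)·g(x) = 3·x^4 + 3·x^3 + 6·x^2 - 9·x, leaving 3·x^3 + 3·x^2 + 6·x - 11
  leading term 3·x^3: subtract (3)·g(x) = 3·x^3 + 3·x^2 + 6·x - 9, leaving -2
The remainder r(x) = -2 ≠ 0 (and deg r < deg g), so g ∤ f, i.e. f ∉ (g).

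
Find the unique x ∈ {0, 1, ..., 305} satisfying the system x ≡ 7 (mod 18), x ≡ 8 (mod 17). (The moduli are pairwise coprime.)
The moduli 18, 17 are pairwise coprime, so by the CRT there is a unique solution mod 18·17 = 306.
Solve by successive substitution. Start with x ≡ 7 (mod 18).
  Combine with x ≡ 8 (mod 17): write x = 7 + 18·t and require 7 + 18·t ≡ 8 (mod 17), i.e. 18·t ≡ 8 − 7 ≡ 1 (mod 17). Since 18^(−1) ≡ 1 (mod 17) (18 ≡ 1 (mod 17)), t ≡ 1·1 ≡ 1 (mod 17). So x ≡ 7 + 18·1 = 25 (mod 306).
Unique solution in [0, 306): x = 25.

Final answer: x ≡ 25 (mod 306); the representative in [0, 306) is 25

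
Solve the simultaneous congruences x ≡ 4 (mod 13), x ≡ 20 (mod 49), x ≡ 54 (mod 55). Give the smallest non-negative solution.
x ≡ 9624 (mod 35035); the representative in [0, 35035) is 9624

The moduli 13, 49, 55 are pairwise coprime, so by the CRT there is a unique solution mod 13·49·55 = 35035.
Solve by successive substitution. Start with x ≡ 4 (mod 13).
  Combine with x ≡ 20 (mod 49): write x = 4 + 13·t and require 4 + 13·t ≡ 20 (mod 49), i.e. 13·t ≡ 20 − 4 ≡ 16 (mod 49). Since 13^(−1) ≡ 34 (mod 49), t ≡ 34·16 ≡ 5 (mod 49). So x ≡ 4 + 13·5 = 69 (mod 637).
  Combine with x ≡ 54 (mod 55): write x = 69 + 637·t and require 69 + 637·t ≡ 54 (mod 55), i.e. 637·t ≡ 54 − 69 ≡ 40 (mod 55). Since 637^(−1) ≡ 43 (mod 55) (637 ≡ 32 (mod 55)), t ≡ 43·40 ≡ 15 (mod 55). So x ≡ 69 + 637·15 = 9624 (mod 35035).
Unique solution in [0, 35035): x = 9624.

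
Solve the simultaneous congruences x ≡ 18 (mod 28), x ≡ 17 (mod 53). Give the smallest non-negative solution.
The moduli 28, 53 are pairwise coprime, so by the CRT there is a unique solution mod 28·53 = 1484.
Solve by successive substitution. Start with x ≡ 18 (mod 28).
  Combine with x ≡ 17 (mod 53): write x = 18 + 28·t and require 18 + 28·t ≡ 17 (mod 53), i.e. 28·t ≡ 17 − 18 ≡ 52 (mod 53). Since 28^(−1) ≡ 36 (mod 53), t ≡ 36·52 ≡ 17 (mod 53). So x ≡ 18 + 28·17 = 494 (mod 1484).
Unique solution in [0, 1484): x = 494.

Final answer: x ≡ 494 (mod 1484); the representative in [0, 1484) is 494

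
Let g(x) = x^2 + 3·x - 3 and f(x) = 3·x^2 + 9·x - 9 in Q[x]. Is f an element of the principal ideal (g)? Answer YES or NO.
YES

In Q[x] the ideal (g) consists of all multiples of g, so f ∈ (g) iff g | f, i.e. iff the remainder of f on division by g is 0. Divide f by g (g is monic, so eliminate the leading term of the running remainder at each step):
  leading term 3·x^2: subtract (3)·g(x) = 3·x^2 + 9·x - 9, leaving 0
The remainder is 0, so f(x) = g(x) · h(x) with h(x) = 3. Hence g | f, i.e. f ∈ (g).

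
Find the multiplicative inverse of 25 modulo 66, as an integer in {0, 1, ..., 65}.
25^(−1) ≡ 37 (mod 66)

Apply the extended Euclidean algorithm to (66, 25), tracking rows (r, s, t) with s·66 + t·25 = r. Each division r_prev = q·r_cur + r_new produces the new row as (previous row) − q·(current row):
  row A: (66, 1, 0)   [1·66 + 0·25 = 66]
  row B: (25, 0, 1)   [0·66 + 1·25 = 25]
  66 = 2·25 + 16   → row C = row A − 2·row B = (16, 1, −2)   [check: 1·66 − 2·25 = 16]
  25 = 1·16 + 9   → row D = row B − 1·row C = (9, −1, 3)   [check: −1·66 + 3·25 = 9]
  16 = 1·9 + 7   → row E = row C − 1·row D = (7, 2, −5)   [check: 2·66 − 5·25 = 7]
  9 = 1·7 + 2   → row F = row D − 1·row E = (2, −3, 8)   [check: −3·66 + 8·25 = 2]
  7 = 3·2 + 1   → row G = row E − 3·row F = (1, 11, −29)   [check: 11·66 − 29·25 = 1]
  2 = 2·1 + 0   → remainder 0, stop. gcd = 1 (last nonzero row G).
The gcd is 1, so 25 is invertible mod 66. The last nonzero row gives 11·66 − 29·25 = 1, so t = −29. So 25^(−1) ≡ −29 ≡ 37 (mod 66). Verify: 25 · 37 = 925 ≡ 1 (mod 66). ✓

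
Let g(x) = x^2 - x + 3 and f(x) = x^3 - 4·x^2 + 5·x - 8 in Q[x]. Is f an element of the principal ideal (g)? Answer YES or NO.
NO

In Q[x] the ideal (g) consists of all multiples of g, so f ∈ (g) iff g | f, i.e. iff the remainder of f on division by g is 0. Divide f by g (g is monic, so eliminate the leading term of the running remainder at each step):
  leading term x^3: subtract (x)·g(x) = x^3 - x^2 + 3·x, leaving -3·x^2 + 2·x - 8
  leading term -3·x^2: subtract (-3)·g(x) = -3·x^2 + 3·x - 9, leaving 1 - x
The remainder r(x) = 1 - x ≠ 0 (and deg r < deg g), so g ∤ f, i.e. f ∉ (g).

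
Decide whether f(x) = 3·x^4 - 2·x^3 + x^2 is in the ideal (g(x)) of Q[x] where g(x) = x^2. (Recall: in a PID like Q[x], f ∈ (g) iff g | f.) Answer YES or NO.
YES

In Q[x] the ideal (g) consists of all multiples of g, so f ∈ (g) iff g | f, i.e. iff the remainder of f on division by g is 0. Divide f by g (g is monic, so eliminate the leading term of the running remainder at each step):
  leading term 3·x^4: subtract (3·x^2)·g(x) = 3·x^4, leaving -2·x^3 + x^2
  leading term -2·x^3: subtract (-2·x)·g(x) = -2·x^3, leaving x^2
  leading term x^2: subtract (1)·g(x) = x^2, leaving 0
The remainder is 0, so f(x) = g(x) · h(x) with h(x) = 3·x^2 - 2·x + 1. Hence g | f, i.e. f ∈ (g).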